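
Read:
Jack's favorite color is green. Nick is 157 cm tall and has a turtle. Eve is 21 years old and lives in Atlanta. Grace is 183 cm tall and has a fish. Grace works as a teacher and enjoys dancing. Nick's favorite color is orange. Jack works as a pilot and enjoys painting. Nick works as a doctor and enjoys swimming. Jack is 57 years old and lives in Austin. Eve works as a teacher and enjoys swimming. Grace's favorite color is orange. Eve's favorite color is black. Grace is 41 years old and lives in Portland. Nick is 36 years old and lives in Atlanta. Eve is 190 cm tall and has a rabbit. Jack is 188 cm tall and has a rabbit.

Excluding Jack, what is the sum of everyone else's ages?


Sum (excluding Jack): 98

98


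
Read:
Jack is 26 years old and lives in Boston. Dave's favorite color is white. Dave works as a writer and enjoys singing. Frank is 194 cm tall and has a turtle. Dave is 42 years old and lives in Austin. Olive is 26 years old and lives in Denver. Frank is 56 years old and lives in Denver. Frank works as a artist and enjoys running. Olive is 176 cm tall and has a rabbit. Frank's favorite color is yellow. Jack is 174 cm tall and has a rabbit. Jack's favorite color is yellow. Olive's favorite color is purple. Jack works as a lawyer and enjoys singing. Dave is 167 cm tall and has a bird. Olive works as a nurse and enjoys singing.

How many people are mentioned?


People: Frank, Jack, Olive, Dave. Count = 4

4


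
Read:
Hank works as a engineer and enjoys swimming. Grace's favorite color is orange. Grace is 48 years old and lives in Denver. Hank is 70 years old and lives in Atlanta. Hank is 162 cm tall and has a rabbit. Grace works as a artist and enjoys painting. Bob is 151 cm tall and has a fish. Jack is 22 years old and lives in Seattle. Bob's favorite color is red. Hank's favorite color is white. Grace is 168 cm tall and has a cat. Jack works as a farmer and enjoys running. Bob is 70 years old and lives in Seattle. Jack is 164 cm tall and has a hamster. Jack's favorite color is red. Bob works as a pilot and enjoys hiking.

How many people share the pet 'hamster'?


Count: 1

1


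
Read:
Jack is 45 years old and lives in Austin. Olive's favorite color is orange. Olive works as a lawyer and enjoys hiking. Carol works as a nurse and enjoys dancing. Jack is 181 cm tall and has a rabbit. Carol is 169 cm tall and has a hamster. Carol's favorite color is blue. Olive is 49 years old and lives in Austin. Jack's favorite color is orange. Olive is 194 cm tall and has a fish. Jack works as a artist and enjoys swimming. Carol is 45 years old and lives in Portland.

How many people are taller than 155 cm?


Taller than 155: 3

3


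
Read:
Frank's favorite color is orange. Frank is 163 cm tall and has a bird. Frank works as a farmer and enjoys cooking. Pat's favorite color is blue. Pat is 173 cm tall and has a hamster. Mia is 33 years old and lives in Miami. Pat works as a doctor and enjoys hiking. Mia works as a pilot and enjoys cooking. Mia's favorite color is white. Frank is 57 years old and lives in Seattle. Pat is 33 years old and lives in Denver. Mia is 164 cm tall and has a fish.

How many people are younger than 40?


Filter: 2

2


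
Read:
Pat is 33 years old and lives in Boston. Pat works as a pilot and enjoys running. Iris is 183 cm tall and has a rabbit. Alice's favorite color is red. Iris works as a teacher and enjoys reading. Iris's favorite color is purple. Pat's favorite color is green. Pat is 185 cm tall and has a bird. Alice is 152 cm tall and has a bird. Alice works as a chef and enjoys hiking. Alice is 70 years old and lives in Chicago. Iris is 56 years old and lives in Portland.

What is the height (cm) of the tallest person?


Tallest: Pat at 185 cm

185


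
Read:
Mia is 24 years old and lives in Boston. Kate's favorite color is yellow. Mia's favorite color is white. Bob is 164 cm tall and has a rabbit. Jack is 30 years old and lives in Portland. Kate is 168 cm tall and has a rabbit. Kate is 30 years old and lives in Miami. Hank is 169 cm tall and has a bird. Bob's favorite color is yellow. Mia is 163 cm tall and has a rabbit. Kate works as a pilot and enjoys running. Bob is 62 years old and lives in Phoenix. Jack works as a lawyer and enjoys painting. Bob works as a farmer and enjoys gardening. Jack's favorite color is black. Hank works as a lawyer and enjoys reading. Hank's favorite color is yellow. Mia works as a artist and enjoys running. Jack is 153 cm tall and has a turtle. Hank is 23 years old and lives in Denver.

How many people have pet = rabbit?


Count: 3

3


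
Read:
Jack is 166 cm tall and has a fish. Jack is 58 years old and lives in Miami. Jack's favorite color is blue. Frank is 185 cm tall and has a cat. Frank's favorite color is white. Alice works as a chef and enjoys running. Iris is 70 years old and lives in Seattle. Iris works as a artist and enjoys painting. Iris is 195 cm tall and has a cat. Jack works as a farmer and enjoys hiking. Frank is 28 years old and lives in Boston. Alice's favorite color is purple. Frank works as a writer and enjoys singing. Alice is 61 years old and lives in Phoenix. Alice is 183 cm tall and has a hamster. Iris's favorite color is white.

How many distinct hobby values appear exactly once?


Unique hobby values: 4

4


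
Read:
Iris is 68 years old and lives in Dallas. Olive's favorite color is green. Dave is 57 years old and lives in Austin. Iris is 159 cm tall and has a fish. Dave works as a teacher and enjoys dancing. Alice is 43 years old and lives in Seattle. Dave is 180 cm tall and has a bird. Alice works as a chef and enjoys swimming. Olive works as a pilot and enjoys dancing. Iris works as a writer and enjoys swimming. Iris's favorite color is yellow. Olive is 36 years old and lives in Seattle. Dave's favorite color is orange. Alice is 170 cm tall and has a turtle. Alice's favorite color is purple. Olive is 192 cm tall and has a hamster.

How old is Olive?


Olive is 36 years old

36


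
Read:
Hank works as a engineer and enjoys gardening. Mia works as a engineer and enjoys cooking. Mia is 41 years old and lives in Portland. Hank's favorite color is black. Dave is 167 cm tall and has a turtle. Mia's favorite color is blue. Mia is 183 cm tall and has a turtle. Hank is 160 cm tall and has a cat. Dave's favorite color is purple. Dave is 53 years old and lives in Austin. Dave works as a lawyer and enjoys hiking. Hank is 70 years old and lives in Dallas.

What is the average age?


Sum=164, n=3, avg=54.67

54.67


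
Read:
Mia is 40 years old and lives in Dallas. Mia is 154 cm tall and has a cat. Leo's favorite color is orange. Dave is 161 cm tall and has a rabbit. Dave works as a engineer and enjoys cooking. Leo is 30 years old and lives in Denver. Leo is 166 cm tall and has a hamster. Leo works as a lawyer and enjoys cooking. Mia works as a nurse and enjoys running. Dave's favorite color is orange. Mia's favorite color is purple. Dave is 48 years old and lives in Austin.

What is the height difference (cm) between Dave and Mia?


|161 - 154| = 7

7


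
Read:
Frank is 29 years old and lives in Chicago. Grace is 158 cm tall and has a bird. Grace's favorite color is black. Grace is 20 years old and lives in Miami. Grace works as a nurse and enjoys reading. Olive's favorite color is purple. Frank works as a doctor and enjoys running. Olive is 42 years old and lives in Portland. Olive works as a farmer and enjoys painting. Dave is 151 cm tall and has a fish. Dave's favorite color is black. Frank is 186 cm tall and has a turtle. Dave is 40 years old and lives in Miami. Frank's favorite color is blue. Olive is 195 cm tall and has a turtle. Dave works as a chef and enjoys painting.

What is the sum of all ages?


29+20+40+42 = 131

131


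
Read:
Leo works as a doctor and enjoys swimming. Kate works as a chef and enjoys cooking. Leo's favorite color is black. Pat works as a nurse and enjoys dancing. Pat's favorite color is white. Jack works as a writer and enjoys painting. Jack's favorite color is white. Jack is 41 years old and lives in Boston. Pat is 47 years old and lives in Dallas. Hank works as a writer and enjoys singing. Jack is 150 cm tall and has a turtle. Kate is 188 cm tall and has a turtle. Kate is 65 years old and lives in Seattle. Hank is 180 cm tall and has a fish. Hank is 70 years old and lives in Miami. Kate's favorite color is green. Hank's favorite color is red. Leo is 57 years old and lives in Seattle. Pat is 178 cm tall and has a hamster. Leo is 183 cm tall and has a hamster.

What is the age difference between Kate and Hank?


|65 - 70| = 5

5


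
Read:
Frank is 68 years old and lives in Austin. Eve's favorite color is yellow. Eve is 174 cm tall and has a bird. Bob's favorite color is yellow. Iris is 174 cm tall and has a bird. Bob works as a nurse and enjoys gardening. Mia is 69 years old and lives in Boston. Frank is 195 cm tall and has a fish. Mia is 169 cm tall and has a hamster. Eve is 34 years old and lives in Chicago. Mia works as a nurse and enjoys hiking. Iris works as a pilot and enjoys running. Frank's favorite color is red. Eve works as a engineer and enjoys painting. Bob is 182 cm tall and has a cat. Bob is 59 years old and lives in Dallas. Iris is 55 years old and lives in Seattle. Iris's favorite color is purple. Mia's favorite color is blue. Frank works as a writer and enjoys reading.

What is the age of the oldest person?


Oldest: Mia at 69

69


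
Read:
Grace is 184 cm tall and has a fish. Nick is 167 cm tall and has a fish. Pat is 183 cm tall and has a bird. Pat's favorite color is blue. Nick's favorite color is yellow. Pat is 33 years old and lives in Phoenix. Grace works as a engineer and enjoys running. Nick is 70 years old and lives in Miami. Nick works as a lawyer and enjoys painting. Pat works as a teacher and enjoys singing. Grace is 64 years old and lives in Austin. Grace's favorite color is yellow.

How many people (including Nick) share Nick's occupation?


Nick is a lawyer. Count = 1

1


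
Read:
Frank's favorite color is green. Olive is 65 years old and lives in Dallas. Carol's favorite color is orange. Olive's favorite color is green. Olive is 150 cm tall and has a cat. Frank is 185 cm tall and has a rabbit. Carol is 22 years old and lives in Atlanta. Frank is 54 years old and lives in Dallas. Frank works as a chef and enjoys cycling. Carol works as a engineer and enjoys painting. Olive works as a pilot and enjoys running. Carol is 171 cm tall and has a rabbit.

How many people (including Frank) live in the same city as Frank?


Frank lives in Dallas. Count = 2

2


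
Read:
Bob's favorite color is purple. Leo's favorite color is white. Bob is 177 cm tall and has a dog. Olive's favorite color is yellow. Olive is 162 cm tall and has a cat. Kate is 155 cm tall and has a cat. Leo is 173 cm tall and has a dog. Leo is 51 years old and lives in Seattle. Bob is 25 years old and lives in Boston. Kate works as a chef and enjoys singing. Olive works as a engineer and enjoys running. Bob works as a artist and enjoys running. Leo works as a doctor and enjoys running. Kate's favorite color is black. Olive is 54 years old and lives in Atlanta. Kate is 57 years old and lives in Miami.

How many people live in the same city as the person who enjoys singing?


Person with hobby singing is Kate, city Miami. Count = 1

1


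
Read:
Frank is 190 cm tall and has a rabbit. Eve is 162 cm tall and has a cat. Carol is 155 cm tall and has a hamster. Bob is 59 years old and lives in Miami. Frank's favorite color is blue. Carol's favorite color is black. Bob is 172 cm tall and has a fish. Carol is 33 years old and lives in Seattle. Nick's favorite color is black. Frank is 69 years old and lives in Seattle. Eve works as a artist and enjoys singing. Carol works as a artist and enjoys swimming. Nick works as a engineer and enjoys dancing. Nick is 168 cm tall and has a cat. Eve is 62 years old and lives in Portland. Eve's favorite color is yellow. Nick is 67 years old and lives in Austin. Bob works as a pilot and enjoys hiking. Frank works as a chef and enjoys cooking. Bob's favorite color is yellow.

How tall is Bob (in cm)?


Bob is 172 cm tall

172


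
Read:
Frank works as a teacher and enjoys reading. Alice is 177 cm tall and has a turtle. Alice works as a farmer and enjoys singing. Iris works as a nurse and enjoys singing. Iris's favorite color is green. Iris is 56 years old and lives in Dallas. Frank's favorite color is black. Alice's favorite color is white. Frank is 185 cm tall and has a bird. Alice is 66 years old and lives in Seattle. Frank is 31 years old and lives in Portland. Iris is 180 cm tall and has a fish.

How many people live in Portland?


Count in Portland: 1

1


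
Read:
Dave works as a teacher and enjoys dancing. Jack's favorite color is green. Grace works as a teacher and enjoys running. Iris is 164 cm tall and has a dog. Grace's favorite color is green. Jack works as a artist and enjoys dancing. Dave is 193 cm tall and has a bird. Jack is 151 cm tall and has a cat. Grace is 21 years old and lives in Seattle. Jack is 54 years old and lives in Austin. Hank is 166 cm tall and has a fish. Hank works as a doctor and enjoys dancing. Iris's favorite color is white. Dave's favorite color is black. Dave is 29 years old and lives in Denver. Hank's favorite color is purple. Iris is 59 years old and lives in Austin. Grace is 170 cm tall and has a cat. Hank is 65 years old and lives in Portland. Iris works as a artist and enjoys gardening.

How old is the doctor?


The doctor is Hank, age 65

65


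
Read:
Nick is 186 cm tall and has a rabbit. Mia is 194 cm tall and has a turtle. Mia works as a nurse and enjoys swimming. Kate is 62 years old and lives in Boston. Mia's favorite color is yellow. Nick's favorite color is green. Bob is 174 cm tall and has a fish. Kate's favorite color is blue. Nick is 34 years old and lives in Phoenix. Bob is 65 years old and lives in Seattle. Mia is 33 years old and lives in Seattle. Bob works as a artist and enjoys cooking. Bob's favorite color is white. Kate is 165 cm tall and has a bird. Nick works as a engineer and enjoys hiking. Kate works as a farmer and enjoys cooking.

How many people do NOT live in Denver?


Not in Denver: 4

4


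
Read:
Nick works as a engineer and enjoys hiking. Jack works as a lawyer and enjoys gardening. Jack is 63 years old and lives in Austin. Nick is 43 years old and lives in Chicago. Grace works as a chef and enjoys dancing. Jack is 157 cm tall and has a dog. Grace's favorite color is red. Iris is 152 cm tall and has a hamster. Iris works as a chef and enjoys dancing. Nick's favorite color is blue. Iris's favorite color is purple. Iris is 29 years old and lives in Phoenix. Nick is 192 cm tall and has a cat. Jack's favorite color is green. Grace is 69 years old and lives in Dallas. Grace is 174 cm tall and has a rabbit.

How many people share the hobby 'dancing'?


Count: 2

2


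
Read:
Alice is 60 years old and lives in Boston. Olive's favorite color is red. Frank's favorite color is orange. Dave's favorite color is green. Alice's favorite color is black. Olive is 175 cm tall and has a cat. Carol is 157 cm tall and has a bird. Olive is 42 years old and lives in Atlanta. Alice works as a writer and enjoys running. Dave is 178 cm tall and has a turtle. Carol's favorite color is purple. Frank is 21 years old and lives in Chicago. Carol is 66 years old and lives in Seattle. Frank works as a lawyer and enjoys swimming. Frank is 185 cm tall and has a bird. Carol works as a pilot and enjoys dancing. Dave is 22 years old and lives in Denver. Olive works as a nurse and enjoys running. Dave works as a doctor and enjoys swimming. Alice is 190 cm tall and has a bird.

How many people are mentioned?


People: Frank, Olive, Dave, Alice, Carol. Count = 5

5


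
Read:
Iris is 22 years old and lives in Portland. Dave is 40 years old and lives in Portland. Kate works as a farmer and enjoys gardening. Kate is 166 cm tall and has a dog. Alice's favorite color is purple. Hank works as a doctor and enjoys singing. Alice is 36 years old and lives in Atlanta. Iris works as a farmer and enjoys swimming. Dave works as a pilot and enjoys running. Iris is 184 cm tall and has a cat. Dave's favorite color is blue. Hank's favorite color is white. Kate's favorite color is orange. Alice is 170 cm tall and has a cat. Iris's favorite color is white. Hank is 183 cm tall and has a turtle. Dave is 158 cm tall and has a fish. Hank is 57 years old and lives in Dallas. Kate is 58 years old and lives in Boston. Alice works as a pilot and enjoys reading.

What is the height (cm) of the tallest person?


Tallest: Iris at 184 cm

184


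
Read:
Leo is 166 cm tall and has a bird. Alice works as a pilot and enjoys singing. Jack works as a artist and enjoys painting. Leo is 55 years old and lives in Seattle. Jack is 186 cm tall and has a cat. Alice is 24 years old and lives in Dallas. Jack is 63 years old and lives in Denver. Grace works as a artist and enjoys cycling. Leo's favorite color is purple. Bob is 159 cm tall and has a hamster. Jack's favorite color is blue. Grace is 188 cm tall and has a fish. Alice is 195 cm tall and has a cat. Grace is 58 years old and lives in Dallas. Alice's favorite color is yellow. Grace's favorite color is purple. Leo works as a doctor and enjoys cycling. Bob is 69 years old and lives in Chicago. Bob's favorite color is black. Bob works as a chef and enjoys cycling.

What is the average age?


Sum=269, n=5, avg=53.8

53.8


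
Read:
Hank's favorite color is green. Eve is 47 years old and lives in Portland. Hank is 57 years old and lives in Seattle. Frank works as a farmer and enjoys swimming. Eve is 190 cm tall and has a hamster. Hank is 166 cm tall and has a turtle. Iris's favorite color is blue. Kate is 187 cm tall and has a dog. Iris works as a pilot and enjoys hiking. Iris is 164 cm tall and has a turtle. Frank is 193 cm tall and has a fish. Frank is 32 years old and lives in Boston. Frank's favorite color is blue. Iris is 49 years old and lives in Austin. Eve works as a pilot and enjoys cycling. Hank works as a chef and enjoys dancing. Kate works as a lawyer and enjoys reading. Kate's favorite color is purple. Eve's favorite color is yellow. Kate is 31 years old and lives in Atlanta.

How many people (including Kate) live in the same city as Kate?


Kate lives in Atlanta. Count = 1

1


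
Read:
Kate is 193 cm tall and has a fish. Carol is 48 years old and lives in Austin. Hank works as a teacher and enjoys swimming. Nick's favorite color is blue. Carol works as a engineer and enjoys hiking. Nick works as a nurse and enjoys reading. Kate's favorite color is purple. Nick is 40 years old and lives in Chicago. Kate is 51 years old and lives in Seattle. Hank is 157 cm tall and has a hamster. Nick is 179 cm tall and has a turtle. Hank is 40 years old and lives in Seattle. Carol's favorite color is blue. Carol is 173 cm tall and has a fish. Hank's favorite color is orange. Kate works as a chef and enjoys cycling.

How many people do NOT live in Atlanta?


Not in Atlanta: 4

4


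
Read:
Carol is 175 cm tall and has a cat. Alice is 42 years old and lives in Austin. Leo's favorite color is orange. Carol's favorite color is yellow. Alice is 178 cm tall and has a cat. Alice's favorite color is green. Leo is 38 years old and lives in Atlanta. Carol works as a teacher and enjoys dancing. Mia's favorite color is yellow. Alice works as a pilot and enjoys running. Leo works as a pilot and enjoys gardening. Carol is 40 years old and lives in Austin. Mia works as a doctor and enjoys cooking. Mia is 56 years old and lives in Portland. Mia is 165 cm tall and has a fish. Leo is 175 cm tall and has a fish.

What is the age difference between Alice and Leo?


|42 - 38| = 4

4


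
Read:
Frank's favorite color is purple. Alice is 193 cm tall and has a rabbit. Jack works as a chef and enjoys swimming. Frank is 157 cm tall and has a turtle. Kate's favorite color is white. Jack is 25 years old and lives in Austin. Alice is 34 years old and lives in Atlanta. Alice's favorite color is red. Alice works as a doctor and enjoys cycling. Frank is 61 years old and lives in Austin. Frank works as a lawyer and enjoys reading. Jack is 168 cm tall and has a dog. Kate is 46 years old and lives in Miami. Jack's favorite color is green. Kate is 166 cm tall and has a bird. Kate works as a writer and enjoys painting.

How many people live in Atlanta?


Count in Atlanta: 1

1


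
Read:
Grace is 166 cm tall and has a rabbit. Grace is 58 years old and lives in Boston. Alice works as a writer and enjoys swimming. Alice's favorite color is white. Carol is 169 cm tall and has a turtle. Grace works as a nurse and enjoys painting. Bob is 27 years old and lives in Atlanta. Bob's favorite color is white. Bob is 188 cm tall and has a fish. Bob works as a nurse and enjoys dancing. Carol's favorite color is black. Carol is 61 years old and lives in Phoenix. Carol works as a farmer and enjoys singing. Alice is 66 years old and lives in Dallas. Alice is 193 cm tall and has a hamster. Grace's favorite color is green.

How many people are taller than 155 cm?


Taller than 155: 4

4


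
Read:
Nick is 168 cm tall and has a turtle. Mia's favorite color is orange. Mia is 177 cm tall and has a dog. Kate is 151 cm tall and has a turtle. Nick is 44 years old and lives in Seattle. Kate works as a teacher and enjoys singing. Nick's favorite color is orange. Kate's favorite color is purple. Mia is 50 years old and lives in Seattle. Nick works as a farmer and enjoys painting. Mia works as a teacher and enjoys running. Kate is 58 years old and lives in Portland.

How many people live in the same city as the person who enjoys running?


Person with hobby running is Mia, city Seattle. Count = 2

2


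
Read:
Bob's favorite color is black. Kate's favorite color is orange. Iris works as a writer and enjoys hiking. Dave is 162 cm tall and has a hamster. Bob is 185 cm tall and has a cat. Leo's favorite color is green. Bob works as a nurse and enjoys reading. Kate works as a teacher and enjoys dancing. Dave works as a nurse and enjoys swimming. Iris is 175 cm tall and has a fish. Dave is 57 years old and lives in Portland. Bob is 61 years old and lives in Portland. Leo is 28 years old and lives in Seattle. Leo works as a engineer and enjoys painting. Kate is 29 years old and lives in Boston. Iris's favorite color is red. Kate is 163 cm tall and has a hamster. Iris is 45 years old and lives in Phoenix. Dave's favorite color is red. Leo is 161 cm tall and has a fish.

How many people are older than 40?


Filter: 3

3


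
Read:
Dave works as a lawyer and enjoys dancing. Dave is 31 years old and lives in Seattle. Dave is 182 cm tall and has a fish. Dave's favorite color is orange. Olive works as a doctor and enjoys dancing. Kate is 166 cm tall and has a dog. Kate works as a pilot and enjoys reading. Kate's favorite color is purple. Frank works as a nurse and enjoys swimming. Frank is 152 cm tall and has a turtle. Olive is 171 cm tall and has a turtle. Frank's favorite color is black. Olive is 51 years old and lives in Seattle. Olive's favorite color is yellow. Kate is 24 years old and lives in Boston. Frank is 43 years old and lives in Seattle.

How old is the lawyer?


The lawyer is Dave, age 31

31


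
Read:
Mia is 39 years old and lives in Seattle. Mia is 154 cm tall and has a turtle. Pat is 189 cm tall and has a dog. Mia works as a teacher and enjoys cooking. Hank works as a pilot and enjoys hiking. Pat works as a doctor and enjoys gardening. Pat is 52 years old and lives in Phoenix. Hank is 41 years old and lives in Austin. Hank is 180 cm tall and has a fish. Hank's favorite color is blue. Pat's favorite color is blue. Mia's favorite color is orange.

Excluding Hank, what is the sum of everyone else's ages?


Sum (excluding Hank): 91

91


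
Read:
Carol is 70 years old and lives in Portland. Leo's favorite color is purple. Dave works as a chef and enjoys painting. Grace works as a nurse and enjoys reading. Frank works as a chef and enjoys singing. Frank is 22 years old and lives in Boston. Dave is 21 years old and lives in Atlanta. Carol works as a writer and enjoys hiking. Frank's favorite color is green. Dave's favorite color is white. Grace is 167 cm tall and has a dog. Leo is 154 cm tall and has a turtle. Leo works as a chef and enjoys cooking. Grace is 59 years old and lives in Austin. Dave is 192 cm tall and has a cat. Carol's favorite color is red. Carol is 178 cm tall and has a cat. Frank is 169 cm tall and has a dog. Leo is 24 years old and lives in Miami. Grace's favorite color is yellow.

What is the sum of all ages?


22+21+24+59+70 = 196

196


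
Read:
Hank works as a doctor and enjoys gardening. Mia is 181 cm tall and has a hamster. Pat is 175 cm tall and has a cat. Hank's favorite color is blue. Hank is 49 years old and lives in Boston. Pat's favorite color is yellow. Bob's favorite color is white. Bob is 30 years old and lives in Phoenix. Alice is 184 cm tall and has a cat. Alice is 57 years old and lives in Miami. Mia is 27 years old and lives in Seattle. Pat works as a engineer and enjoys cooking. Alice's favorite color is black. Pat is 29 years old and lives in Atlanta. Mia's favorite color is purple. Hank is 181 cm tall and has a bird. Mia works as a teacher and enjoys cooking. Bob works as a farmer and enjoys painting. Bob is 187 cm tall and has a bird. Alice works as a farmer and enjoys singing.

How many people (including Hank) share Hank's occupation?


Hank is a doctor. Count = 1

1


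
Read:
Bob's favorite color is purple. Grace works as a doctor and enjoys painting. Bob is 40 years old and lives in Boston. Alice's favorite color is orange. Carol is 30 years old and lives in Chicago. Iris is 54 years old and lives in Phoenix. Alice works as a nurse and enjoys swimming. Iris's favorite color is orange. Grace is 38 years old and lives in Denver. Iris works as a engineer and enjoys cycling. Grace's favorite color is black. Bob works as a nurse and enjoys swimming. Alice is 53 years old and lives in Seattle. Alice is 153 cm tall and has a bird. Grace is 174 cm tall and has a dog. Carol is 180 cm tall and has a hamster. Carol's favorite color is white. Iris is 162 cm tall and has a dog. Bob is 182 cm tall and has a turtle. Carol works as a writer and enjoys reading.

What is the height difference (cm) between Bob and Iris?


|182 - 162| = 20

20


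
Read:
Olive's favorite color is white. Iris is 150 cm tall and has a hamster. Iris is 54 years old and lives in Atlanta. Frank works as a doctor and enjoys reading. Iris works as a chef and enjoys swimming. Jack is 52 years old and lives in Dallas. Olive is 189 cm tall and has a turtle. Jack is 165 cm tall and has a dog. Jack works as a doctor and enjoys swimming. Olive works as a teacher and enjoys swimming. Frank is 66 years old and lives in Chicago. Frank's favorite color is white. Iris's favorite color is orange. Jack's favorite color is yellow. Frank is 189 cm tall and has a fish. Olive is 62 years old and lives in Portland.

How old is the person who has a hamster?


Person with hamster is Iris, age 54

54


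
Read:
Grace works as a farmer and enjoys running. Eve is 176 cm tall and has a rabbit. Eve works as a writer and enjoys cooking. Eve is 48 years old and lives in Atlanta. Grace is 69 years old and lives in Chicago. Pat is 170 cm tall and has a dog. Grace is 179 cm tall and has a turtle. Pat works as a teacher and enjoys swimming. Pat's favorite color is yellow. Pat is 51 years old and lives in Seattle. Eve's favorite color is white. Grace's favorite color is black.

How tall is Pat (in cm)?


Pat is 170 cm tall

170


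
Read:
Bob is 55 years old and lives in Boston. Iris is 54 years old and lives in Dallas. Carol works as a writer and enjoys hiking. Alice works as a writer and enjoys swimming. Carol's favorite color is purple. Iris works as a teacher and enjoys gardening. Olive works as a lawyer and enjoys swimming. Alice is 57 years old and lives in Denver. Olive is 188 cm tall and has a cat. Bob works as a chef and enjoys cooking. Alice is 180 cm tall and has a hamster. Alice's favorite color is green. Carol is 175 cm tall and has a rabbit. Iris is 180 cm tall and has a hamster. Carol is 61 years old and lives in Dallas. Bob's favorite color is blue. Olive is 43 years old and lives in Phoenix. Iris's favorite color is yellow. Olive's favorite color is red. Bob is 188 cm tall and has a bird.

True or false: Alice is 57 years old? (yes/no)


Alice is actually 57. yes

yes


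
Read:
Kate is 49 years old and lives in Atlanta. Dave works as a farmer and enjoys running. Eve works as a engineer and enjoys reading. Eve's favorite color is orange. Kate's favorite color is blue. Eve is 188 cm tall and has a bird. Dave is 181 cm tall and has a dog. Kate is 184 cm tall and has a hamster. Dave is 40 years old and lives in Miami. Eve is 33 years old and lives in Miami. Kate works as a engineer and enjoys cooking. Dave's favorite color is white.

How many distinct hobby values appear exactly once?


Unique hobby values: 3

3


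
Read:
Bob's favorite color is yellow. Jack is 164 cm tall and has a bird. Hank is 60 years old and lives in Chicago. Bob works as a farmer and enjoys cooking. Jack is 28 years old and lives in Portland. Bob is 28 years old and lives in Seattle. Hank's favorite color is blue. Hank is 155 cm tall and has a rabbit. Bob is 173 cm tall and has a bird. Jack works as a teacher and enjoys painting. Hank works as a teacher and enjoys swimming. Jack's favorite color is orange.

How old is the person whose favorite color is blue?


Person with favorite color=blue is Hank, age 60

60


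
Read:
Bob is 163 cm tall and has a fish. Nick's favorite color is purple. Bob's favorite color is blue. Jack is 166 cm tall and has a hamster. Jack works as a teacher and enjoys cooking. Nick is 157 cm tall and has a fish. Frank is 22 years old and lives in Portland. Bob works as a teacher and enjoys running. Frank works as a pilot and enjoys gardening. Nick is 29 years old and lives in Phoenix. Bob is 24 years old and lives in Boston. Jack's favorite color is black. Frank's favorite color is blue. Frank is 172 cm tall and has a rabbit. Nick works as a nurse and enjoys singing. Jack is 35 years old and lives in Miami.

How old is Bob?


Bob is 24 years old

24


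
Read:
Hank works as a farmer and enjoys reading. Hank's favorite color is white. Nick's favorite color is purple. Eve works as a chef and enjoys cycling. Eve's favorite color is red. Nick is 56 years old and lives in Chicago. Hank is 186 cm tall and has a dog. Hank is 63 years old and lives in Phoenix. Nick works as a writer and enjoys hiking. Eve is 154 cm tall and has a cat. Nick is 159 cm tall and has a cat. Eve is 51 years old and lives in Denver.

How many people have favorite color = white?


Count: 1

1


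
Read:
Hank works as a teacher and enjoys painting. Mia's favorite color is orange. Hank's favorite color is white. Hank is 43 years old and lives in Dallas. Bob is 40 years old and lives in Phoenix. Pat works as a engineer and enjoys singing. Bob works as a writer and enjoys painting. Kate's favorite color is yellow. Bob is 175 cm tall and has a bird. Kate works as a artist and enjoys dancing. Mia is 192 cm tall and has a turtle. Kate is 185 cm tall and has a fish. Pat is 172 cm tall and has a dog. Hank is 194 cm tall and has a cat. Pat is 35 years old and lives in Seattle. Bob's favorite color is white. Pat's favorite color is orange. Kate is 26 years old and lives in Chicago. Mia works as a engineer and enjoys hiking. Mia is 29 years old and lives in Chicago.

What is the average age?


Sum=173, n=5, avg=34.6

34.6


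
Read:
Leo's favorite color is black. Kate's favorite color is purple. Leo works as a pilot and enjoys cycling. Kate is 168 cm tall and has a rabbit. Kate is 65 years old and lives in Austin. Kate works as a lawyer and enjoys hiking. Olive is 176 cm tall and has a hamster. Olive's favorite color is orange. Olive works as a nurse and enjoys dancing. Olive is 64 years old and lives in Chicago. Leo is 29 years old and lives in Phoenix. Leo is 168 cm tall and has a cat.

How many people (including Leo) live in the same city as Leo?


Leo lives in Phoenix. Count = 1

1


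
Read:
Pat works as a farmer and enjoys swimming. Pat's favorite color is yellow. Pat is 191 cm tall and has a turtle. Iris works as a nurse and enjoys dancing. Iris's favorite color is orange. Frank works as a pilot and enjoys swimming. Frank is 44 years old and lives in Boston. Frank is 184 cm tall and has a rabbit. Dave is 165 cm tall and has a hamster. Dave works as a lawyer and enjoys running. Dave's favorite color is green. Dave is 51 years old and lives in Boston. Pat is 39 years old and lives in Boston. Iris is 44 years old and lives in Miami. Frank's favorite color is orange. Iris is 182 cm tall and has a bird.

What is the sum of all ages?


39+44+44+51 = 178

178


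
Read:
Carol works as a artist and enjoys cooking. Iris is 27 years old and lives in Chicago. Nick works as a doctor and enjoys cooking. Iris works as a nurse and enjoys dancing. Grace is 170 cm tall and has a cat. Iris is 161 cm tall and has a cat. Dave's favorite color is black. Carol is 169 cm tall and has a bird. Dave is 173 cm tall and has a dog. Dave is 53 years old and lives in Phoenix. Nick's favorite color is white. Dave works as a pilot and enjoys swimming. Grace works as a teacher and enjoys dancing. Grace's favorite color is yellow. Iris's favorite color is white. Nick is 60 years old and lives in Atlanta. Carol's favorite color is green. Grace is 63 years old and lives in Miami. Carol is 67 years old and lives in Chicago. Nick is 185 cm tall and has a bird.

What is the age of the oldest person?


Oldest: Carol at 67

67


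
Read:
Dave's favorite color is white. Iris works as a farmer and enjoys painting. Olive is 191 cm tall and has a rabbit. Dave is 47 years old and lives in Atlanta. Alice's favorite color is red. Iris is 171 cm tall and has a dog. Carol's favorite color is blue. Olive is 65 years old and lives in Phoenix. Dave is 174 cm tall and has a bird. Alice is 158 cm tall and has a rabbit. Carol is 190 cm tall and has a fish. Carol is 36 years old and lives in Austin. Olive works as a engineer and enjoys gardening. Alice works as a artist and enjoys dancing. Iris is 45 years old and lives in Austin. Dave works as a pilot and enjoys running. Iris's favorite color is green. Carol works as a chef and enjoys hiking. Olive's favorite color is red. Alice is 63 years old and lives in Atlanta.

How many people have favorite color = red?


Count: 2

2


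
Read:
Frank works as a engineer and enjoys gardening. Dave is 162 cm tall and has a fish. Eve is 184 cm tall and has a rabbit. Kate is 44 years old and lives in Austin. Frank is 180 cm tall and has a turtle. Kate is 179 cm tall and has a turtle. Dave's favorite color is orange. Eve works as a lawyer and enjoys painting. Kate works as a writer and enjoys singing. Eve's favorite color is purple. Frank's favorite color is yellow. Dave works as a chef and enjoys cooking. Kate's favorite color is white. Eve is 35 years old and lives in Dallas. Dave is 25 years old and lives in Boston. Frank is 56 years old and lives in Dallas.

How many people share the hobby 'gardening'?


Count: 1

1


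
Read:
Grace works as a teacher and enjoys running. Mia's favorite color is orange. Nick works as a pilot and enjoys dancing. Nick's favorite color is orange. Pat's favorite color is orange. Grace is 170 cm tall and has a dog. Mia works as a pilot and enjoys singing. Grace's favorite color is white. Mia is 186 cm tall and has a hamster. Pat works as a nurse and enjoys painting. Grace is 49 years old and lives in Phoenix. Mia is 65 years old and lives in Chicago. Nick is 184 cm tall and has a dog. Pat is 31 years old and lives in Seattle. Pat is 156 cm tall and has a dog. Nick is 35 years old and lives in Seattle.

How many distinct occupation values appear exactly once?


Unique occupation values: 2

2


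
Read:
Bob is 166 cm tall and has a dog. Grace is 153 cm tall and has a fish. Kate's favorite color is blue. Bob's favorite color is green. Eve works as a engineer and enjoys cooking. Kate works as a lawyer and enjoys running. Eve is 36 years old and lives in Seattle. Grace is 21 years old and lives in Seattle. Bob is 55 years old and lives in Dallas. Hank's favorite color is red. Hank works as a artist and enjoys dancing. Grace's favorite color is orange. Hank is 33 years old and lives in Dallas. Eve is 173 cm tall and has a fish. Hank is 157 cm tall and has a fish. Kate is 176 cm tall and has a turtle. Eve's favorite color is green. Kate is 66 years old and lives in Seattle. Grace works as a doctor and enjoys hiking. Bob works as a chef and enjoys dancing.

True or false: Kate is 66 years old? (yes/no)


Kate is actually 66. yes

yes


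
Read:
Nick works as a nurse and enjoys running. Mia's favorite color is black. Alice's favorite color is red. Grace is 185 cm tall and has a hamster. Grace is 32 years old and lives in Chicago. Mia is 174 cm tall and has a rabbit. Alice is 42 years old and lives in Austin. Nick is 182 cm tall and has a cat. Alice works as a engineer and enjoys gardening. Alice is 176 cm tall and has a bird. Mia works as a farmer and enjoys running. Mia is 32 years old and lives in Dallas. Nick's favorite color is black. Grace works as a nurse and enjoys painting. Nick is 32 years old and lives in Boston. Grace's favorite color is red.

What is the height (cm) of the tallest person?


Tallest: Grace at 185 cm

185


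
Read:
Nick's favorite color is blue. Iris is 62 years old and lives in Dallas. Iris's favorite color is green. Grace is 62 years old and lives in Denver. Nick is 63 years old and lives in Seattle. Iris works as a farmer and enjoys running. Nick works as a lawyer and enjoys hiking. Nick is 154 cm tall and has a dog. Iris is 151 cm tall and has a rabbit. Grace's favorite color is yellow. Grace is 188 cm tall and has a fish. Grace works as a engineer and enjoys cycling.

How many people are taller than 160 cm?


Taller than 160: 1

1


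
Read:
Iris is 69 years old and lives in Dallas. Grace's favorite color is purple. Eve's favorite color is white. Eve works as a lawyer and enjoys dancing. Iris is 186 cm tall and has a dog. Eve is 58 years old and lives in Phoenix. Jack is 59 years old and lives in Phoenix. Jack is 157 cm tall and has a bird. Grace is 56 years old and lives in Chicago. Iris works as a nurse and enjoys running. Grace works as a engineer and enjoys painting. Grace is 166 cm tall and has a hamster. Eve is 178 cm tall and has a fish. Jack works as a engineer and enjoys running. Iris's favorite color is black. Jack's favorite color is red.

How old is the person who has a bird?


Person with bird is Jack, age 59

59


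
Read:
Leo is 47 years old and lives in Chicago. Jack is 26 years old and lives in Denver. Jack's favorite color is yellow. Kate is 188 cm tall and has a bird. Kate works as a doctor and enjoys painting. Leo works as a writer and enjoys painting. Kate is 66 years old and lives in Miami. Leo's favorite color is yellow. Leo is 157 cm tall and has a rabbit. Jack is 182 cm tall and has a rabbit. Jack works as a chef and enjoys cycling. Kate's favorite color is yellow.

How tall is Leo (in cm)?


Leo is 157 cm tall

157


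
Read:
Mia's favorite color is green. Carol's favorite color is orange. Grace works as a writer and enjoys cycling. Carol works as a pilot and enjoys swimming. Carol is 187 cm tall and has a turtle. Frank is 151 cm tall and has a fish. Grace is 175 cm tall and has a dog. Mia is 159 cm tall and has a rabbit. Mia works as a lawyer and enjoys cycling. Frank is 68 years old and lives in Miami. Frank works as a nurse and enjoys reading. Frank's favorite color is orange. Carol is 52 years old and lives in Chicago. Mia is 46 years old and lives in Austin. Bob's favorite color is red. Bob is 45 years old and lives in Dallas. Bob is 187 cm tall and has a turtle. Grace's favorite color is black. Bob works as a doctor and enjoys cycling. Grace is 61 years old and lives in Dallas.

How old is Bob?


Bob is 45 years old

45
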